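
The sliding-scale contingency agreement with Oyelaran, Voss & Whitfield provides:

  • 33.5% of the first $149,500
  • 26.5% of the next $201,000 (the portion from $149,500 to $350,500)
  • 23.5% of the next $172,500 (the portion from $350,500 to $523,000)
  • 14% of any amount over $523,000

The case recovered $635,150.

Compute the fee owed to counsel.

First $149,500 at 33.5% = $50,082.50
Next $201,000 at 26.5% = $53,265.00
Next $172,500 at 23.5% = $40,537.50
Remaining $112,150 at 14% = $15,701.00
Fee: $50,082.50 + $53,265.00 + $40,537.50 + $15,701.00 = $159,586.00

$159,586.00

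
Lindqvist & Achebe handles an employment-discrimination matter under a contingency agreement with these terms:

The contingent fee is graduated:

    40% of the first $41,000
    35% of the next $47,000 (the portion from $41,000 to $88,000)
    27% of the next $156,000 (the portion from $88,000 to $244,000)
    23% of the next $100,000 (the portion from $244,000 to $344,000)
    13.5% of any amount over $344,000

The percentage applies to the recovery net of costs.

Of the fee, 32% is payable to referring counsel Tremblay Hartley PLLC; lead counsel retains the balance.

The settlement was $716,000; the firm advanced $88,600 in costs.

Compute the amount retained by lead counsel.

Fee base (net of costs): $716,000 − $88,600 = $627,400
First $41,000 at 40% = $16,400.00
Next $47,000 at 35% = $16,450.00
Next $156,000 at 27% = $42,120.00
Next $100,000 at 23% = $23,000.00
Remaining $283,400 at 13.5% = $38,259.00
Fee: $16,400.00 + $16,450.00 + $42,120.00 + $23,000.00 + $38,259.00 = $136,229.00
Referral share: 32% of $136,229.00 = $43,593.28; lead counsel retains $136,229.00 − $43,593.28 = $92,635.72.

$92,635.72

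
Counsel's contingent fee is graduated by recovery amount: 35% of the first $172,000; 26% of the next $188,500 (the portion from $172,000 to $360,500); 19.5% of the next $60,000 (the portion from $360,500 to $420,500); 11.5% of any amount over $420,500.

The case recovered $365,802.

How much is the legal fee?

First $172,000 at 35% = $60,200.00
Next $188,500 at 26% = $49,010.00
Remaining $5,302 at 19.5% = $1,033.89
Fee: $60,200.00 + $49,010.00 + $1,033.89 = $110,243.89

$110,243.89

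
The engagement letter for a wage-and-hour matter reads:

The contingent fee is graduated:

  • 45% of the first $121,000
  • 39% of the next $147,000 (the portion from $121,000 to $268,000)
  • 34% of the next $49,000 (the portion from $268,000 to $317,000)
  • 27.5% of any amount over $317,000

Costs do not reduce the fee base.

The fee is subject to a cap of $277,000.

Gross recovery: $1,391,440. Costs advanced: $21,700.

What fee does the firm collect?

$277,000.00

Fee base is the gross recovery, $1,391,440; costs are reimbursed separately.
First $121,000 at 45% = $54,450.00
Next $147,000 at 39% = $57,330.00
Next $49,000 at 34% = $16,660.00
Remaining $1,074,440 at 27.5% = $295,471.00
Fee: $54,450.00 + $57,330.00 + $16,660.00 + $295,471.00 = $423,911.00
$423,911.00 exceeds the $277,000 cap, so the fee is capped at $277,000.00.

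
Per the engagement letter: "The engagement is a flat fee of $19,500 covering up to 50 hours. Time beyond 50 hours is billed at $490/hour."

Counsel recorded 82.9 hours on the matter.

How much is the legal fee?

Flat fee: $19,500.00
Excess hours: 82.9 − 50 = 32.9
Overrun: 32.9 × $490 = $16,121.00
Total: $19,500.00 + $16,121.00 = $35,621.00

$35,621.00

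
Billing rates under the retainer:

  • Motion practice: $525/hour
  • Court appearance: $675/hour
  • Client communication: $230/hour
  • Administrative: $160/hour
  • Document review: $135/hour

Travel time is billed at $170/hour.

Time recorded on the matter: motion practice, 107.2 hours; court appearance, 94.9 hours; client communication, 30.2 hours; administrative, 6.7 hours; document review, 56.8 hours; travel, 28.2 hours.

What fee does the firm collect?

Motion practice: 107.2 × $525 = $56,280.00
Court appearance: 94.9 × $675 = $64,057.50
Client communication: 30.2 × $230 = $6,946.00
Administrative: 6.7 × $160 = $1,072.00
Document review: 56.8 × $135 = $7,668.00
Subtotal: $56,280.00 + $64,057.50 + $6,946.00 + $1,072.00 + $7,668.00 = $136,023.50
Travel: 28.2 × $170 = $4,794.00
Total: $136,023.50 + $4,794.00 = $140,817.50

$140,817.50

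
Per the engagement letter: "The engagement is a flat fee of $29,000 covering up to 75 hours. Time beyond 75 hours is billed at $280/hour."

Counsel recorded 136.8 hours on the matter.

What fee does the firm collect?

$46,304.00

Flat fee: $29,000.00
Excess hours: 136.8 − 75 = 61.8
Overrun: 61.8 × $280 = $17,304.00
Total: $29,000.00 + $17,304.00 = $46,304.00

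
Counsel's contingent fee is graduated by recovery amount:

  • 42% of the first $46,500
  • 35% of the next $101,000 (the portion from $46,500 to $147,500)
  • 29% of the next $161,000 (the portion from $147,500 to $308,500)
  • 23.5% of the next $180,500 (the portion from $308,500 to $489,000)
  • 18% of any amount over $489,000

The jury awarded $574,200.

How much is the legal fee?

$159,323.50

First $46,500 at 42% = $19,530.00
Next $101,000 at 35% = $35,350.00
Next $161,000 at 29% = $46,690.00
Next $180,500 at 23.5% = $42,417.50
Remaining $85,200 at 18% = $15,336.00
Fee: $19,530.00 + $35,350.00 + $46,690.00 + $42,417.50 + $15,336.00 = $159,323.50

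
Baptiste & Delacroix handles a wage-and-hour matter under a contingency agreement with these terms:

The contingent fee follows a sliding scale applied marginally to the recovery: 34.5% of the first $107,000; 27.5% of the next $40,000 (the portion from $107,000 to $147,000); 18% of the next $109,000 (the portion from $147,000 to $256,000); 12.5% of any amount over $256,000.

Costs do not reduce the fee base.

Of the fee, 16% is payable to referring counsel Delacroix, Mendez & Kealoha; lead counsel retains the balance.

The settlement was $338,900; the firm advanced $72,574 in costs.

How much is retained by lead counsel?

Fee base is the gross recovery, $338,900; costs are reimbursed separately.
First $107,000 at 34.5% = $36,915.00
Next $40,000 at 27.5% = $11,000.00
Next $109,000 at 18% = $19,620.00
Remaining $82,900 at 12.5% = $10,362.50
Fee: $36,915.00 + $11,000.00 + $19,620.00 + $10,362.50 = $77,897.50
Referral share: 16% of $77,897.50 = $12,463.60; lead counsel retains $77,897.50 − $12,463.60 = $65,433.90.

$65,433.90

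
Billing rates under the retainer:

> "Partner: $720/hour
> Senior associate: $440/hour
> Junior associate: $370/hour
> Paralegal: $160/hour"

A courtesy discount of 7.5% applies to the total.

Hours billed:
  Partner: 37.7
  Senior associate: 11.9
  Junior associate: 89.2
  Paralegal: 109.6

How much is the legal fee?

Partner: 37.7 × $720 = $27,144.00
Senior associate: 11.9 × $440 = $5,236.00
Junior associate: 89.2 × $370 = $33,004.00
Paralegal: 109.6 × $160 = $17,536.00
Subtotal: $82,920.00
Less 7.5% discount: −$6,219.00
Total: $82,920.00 − $6,219.00 = $76,701.00

$76,701.00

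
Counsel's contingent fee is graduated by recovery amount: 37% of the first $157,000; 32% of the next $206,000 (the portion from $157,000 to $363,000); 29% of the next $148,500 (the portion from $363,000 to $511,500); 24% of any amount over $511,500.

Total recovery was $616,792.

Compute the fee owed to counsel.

$192,345.08

First $157,000 at 37% = $58,090.00
Next $206,000 at 32% = $65,920.00
Next $148,500 at 29% = $43,065.00
Remaining $105,292 at 24% = $25,270.08
Fee: $58,090.00 + $65,920.00 + $43,065.00 + $25,270.08 = $192,345.08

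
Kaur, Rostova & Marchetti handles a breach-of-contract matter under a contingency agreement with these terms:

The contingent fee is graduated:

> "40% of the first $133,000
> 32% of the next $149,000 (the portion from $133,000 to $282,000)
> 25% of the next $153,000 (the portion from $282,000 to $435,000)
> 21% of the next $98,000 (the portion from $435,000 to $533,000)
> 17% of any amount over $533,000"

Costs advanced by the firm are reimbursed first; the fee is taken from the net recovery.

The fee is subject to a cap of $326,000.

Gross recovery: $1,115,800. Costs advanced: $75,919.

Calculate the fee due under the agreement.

$245,879.77

Fee base (net of costs): $1,115,800 − $75,919 = $1,039,881
First $133,000 at 40% = $53,200.00
Next $149,000 at 32% = $47,680.00
Next $153,000 at 25% = $38,250.00
Next $98,000 at 21% = $20,580.00
Remaining $506,881 at 17% = $86,169.77
Fee: $53,200.00 + $47,680.00 + $38,250.00 + $20,580.00 + $86,169.77 = $245,879.77
$245,879.77 is under the $326,000 cap.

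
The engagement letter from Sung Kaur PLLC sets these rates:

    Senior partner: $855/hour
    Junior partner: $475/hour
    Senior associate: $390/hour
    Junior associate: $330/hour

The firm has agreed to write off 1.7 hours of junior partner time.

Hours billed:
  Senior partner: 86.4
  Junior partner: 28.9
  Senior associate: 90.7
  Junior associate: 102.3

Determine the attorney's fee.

$155,924.00

Senior partner: 86.4 × $855 = $73,872.00
Junior partner: 28.9 × $475 = $13,727.50
Senior associate: 90.7 × $390 = $35,373.00
Junior associate: 102.3 × $330 = $33,759.00
Subtotal: $156,731.50
Write-off: 1.7 × $475 = $807.50
Total: $156,731.50 − $807.50 = $155,924.00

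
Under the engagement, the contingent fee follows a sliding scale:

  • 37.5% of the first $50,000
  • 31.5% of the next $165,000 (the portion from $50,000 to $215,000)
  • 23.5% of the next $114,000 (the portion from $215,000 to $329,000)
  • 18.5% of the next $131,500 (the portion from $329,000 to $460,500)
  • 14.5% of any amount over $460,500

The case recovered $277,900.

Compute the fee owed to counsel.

First $50,000 at 37.5% = $18,750.00
Next $165,000 at 31.5% = $51,975.00
Remaining $62,900 at 23.5% = $14,781.50
Fee: $18,750.00 + $51,975.00 + $14,781.50 = $85,506.50

$85,506.50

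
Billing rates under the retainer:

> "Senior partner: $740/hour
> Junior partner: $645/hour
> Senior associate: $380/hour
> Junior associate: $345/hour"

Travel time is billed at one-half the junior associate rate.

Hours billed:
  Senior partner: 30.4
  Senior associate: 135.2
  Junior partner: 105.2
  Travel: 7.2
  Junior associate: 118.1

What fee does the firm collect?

$183,712.50

Senior partner: 30.4 × $740 = $22,496.00
Junior partner: 105.2 × $645 = $67,854.00
Senior associate: 135.2 × $380 = $51,376.00
Junior associate: 118.1 × $345 = $40,744.50
Subtotal: $22,496.00 + $67,854.00 + $51,376.00 + $40,744.50 = $182,470.50
Travel: 7.2 × ($345 ÷ 2) = 7.2 × $172.50 = $1,242.00
Total: $182,470.50 + $1,242.00 = $183,712.50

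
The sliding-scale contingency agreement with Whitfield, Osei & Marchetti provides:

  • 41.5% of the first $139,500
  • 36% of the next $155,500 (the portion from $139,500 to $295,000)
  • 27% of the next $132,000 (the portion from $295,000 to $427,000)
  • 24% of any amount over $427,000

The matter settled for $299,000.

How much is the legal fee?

$114,952.50

First $139,500 at 41.5% = $57,892.50
Next $155,500 at 36% = $55,980.00
Remaining $4,000 at 27% = $1,080.00
Fee: $57,892.50 + $55,980.00 + $1,080.00 = $114,952.50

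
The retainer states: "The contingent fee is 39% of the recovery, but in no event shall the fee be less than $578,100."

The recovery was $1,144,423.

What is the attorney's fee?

39% of $1,144,423 = $446,324.97
That is below the $578,100 minimum, so the minimum applies.

$578,100.00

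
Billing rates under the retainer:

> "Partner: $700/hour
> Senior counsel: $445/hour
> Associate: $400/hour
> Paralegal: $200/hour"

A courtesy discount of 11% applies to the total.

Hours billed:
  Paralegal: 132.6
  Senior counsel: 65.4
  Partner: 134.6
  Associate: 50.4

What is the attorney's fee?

Partner: 134.6 × $700 = $94,220.00
Senior counsel: 65.4 × $445 = $29,103.00
Associate: 50.4 × $400 = $20,160.00
Paralegal: 132.6 × $200 = $26,520.00
Subtotal: $170,003.00
Less 11% discount: −$18,700.33
Total: $170,003.00 − $18,700.33 = $151,302.67

$151,302.67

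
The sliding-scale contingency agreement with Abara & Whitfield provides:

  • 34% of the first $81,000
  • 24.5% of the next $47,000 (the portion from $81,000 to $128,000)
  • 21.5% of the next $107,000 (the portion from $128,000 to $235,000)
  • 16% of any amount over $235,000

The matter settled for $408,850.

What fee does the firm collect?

First $81,000 at 34% = $27,540.00
Next $47,000 at 24.5% = $11,515.00
Next $107,000 at 21.5% = $23,005.00
Remaining $173,850 at 16% = $27,816.00
Fee: $27,540.00 + $11,515.00 + $23,005.00 + $27,816.00 = $89,876.00

$89,876.00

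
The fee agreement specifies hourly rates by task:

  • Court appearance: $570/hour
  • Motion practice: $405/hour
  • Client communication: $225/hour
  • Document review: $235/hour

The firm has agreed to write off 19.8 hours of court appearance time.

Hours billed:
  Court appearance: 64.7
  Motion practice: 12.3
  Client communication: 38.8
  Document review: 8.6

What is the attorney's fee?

$41,325.50

Court appearance: 64.7 × $570 = $36,879.00
Motion practice: 12.3 × $405 = $4,981.50
Client communication: 38.8 × $225 = $8,730.00
Document review: 8.6 × $235 = $2,021.00
Subtotal: $52,611.50
Write-off: 19.8 × $570 = $11,286.00
Total: $52,611.50 − $11,286.00 = $41,325.50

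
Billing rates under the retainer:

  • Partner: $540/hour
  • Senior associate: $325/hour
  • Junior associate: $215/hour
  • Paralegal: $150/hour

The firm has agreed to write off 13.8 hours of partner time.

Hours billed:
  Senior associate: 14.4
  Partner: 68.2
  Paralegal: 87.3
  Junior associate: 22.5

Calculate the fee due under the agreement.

$51,988.50

Partner: 68.2 × $540 = $36,828.00
Senior associate: 14.4 × $325 = $4,680.00
Junior associate: 22.5 × $215 = $4,837.50
Paralegal: 87.3 × $150 = $13,095.00
Subtotal: $59,440.50
Write-off: 13.8 × $540 = $7,452.00
Total: $59,440.50 − $7,452.00 = $51,988.50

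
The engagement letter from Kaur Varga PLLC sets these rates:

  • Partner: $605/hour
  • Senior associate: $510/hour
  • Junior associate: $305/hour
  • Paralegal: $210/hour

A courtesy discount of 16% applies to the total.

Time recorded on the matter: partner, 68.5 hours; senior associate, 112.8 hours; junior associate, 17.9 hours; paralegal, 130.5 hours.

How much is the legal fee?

Partner: 68.5 × $605 = $41,442.50
Senior associate: 112.8 × $510 = $57,528.00
Junior associate: 17.9 × $305 = $5,459.50
Paralegal: 130.5 × $210 = $27,405.00
Subtotal: $131,835.00
Less 16% discount: −$21,093.60
Total: $131,835.00 − $21,093.60 = $110,741.40

$110,741.40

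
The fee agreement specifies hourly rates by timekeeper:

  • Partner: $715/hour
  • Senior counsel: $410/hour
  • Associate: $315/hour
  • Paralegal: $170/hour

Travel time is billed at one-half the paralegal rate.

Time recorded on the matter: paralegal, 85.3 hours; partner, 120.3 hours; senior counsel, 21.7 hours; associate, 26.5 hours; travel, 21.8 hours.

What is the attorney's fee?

$119,613.00

Partner: 120.3 × $715 = $86,014.50
Senior counsel: 21.7 × $410 = $8,897.00
Associate: 26.5 × $315 = $8,347.50
Paralegal: 85.3 × $170 = $14,501.00
Subtotal: $86,014.50 + $8,897.00 + $8,347.50 + $14,501.00 = $117,760.00
Travel: 21.8 × ($170 ÷ 2) = 21.8 × $85.00 = $1,853.00
Total: $117,760.00 + $1,853.00 = $119,613.00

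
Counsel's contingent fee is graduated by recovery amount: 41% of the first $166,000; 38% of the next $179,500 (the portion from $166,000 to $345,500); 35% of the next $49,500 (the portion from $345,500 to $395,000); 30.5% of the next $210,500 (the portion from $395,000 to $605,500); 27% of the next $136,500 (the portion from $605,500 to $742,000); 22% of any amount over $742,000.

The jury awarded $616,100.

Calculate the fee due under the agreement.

First $166,000 at 41% = $68,060.00
Next $179,500 at 38% = $68,210.00
Next $49,500 at 35% = $17,325.00
Next $210,500 at 30.5% = $64,202.50
Remaining $10,600 at 27% = $2,862.00
Fee: $68,060.00 + $68,210.00 + $17,325.00 + $64,202.50 + $2,862.00 = $220,659.50

$220,659.50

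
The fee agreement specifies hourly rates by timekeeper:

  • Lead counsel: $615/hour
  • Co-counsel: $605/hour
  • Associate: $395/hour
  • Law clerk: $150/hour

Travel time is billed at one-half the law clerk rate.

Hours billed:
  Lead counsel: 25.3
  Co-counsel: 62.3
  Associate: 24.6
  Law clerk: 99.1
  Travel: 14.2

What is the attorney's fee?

Lead counsel: 25.3 × $615 = $15,559.50
Co-counsel: 62.3 × $605 = $37,691.50
Associate: 24.6 × $395 = $9,717.00
Law clerk: 99.1 × $150 = $14,865.00
Subtotal: $15,559.50 + $37,691.50 + $9,717.00 + $14,865.00 = $77,833.00
Travel: 14.2 × ($150 ÷ 2) = 14.2 × $75.00 = $1,065.00
Total: $77,833.00 + $1,065.00 = $78,898.00

$78,898.00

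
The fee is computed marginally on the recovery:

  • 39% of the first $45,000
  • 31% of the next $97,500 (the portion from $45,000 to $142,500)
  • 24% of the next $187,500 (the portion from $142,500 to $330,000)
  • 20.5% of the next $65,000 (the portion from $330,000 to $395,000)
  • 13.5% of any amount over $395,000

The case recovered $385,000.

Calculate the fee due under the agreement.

First $45,000 at 39% = $17,550.00
Next $97,500 at 31% = $30,225.00
Next $187,500 at 24% = $45,000.00
Remaining $55,000 at 20.5% = $11,275.00
Fee: $17,550.00 + $30,225.00 + $45,000.00 + $11,275.00 = $104,050.00

$104,050.00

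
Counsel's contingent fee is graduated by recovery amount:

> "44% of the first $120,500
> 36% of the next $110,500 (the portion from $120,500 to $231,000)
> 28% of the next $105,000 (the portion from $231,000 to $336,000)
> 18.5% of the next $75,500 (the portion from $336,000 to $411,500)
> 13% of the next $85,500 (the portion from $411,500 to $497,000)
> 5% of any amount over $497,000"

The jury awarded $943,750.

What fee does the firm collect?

$169,620.00

First $120,500 at 44% = $53,020.00
Next $110,500 at 36% = $39,780.00
Next $105,000 at 28% = $29,400.00
Next $75,500 at 18.5% = $13,967.50
Next $85,500 at 13% = $11,115.00
Remaining $446,750 at 5% = $22,337.50
Fee: $53,020.00 + $39,780.00 + $29,400.00 + $13,967.50 + $11,115.00 + $22,337.50 = $169,620.00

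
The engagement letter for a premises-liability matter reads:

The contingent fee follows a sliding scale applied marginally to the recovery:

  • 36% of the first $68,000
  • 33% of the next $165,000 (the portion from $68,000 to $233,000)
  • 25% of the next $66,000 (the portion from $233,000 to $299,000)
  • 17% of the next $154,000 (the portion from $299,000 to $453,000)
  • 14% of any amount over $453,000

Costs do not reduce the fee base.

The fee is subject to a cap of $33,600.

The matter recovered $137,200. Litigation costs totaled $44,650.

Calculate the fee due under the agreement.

$33,600.00

Fee base is the gross recovery, $137,200; costs are reimbursed separately.
First $68,000 at 36% = $24,480.00
Remaining $69,200 at 33% = $22,836.00
Fee: $24,480.00 + $22,836.00 = $47,316.00
$47,316.00 exceeds the $33,600 cap, so the fee is capped at $33,600.00.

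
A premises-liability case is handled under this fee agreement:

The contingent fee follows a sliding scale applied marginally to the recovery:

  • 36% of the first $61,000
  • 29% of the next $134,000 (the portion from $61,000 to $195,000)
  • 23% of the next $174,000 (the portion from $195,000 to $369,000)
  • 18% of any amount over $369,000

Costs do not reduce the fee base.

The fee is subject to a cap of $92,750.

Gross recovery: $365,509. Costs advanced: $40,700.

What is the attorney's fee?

$92,750.00

Fee base is the gross recovery, $365,509; costs are reimbursed separately.
First $61,000 at 36% = $21,960.00
Next $134,000 at 29% = $38,860.00
Remaining $170,509 at 23% = $39,217.07
Fee: $21,960.00 + $38,860.00 + $39,217.07 = $100,037.07
$100,037.07 exceeds the $92,750 cap, so the fee is capped at $92,750.00.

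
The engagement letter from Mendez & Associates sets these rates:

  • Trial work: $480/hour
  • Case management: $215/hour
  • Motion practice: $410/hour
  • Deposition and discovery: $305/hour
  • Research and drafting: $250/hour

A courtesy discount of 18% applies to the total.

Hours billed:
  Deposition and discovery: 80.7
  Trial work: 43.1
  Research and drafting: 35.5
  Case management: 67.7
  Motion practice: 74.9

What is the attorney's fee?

$81,541.62

Trial work: 43.1 × $480 = $20,688.00
Case management: 67.7 × $215 = $14,555.50
Motion practice: 74.9 × $410 = $30,709.00
Deposition and discovery: 80.7 × $305 = $24,613.50
Research and drafting: 35.5 × $250 = $8,875.00
Subtotal: $99,441.00
Less 18% discount: −$17,899.38
Total: $99,441.00 − $17,899.38 = $81,541.62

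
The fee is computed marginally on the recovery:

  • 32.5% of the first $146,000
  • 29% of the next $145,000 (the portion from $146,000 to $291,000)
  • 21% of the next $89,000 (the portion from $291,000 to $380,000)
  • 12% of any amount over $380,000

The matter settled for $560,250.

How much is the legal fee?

First $146,000 at 32.5% = $47,450.00
Next $145,000 at 29% = $42,050.00
Next $89,000 at 21% = $18,690.00
Remaining $180,250 at 12% = $21,630.00
Fee: $47,450.00 + $42,050.00 + $18,690.00 + $21,630.00 = $129,820.00

$129,820.00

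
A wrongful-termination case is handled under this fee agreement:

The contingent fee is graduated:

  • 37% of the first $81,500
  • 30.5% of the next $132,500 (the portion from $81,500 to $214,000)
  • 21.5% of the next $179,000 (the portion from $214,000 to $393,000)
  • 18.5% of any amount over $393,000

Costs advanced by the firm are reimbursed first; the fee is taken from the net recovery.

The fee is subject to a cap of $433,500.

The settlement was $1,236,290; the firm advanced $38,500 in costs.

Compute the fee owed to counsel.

Fee base (net of costs): $1,236,290 − $38,500 = $1,197,790
First $81,500 at 37% = $30,155.00
Next $132,500 at 30.5% = $40,412.50
Next $179,000 at 21.5% = $38,485.00
Remaining $804,790 at 18.5% = $148,886.15
Fee: $30,155.00 + $40,412.50 + $38,485.00 + $148,886.15 = $257,938.65
$257,938.65 is under the $433,500 cap.

$257,938.65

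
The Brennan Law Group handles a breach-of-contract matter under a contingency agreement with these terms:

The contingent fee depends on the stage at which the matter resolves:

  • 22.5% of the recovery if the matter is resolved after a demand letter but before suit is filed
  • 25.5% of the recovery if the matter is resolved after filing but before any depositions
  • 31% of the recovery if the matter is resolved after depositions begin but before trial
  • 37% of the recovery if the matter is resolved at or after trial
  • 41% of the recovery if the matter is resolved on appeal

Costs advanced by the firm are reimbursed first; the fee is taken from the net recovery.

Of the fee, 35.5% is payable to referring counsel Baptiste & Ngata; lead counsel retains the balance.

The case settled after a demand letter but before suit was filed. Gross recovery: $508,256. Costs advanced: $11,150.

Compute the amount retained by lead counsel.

$72,142.51

Fee base (net of costs): $508,256 − $11,150 = $497,106
The matter settled after a demand letter but before suit was filed, so the 22.5% rate applies.
$497,106 × 22.5% = $111,848.85
Referral share: 35.5% of $111,848.85 = $39,706.34; lead counsel retains $111,848.85 − $39,706.34 = $72,142.51.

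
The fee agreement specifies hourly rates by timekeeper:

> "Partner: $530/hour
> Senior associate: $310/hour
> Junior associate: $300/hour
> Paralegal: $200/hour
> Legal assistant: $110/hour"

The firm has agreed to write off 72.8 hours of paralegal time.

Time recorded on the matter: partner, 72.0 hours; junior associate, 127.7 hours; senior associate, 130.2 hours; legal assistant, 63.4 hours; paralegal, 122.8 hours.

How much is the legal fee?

$133,806.00

Partner: 72.0 × $530 = $38,160.00
Senior associate: 130.2 × $310 = $40,362.00
Junior associate: 127.7 × $300 = $38,310.00
Paralegal: 122.8 × $200 = $24,560.00
Legal assistant: 63.4 × $110 = $6,974.00
Subtotal: $148,366.00
Write-off: 72.8 × $200 = $14,560.00
Total: $148,366.00 − $14,560.00 = $133,806.00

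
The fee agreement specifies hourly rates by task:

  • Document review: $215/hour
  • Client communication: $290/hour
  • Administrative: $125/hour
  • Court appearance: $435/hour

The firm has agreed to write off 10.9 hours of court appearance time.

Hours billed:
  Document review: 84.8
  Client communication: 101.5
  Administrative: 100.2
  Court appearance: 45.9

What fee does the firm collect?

$75,417.00

Document review: 84.8 × $215 = $18,232.00
Client communication: 101.5 × $290 = $29,435.00
Administrative: 100.2 × $125 = $12,525.00
Court appearance: 45.9 × $435 = $19,966.50
Subtotal: $80,158.50
Write-off: 10.9 × $435 = $4,741.50
Total: $80,158.50 − $4,741.50 = $75,417.00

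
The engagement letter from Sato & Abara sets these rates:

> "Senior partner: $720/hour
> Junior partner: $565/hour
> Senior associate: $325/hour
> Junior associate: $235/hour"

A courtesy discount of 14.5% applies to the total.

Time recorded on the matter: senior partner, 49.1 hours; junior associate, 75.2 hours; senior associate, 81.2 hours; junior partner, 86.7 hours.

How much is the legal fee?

$109,781.57

Senior partner: 49.1 × $720 = $35,352.00
Junior partner: 86.7 × $565 = $48,985.50
Senior associate: 81.2 × $325 = $26,390.00
Junior associate: 75.2 × $235 = $17,672.00
Subtotal: $128,399.50
Less 14.5% discount: −$18,617.93
Total: $128,399.50 − $18,617.93 = $109,781.57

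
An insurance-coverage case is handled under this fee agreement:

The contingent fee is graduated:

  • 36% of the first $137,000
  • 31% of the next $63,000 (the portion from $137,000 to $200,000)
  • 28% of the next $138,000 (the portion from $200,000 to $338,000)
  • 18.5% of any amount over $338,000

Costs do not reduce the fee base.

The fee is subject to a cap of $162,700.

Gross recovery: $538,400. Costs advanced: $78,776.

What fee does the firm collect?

$144,564.00

Fee base is the gross recovery, $538,400; costs are reimbursed separately.
First $137,000 at 36% = $49,320.00
Next $63,000 at 31% = $19,530.00
Next $138,000 at 28% = $38,640.00
Remaining $200,400 at 18.5% = $37,074.00
Fee: $49,320.00 + $19,530.00 + $38,640.00 + $37,074.00 = $144,564.00
$144,564.00 is under the $162,700 cap.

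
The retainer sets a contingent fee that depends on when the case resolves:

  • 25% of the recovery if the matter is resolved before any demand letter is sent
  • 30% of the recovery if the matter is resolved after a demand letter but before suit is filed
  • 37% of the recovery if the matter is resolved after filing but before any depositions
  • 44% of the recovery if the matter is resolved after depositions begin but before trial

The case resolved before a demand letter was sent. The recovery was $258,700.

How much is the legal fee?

$64,675.00

The matter resolved before a demand letter was sent, so the 25% rate applies.
$258,700 × 25% = $64,675.00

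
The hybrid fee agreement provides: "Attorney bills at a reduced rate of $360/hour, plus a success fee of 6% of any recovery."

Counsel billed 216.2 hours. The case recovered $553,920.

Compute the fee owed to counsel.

Hourly: 216.2 × $360 = $77,832.00
Success fee: 6% of $553,920 = $33,235.20
Total: $77,832.00 + $33,235.20 = $111,067.20

$111,067.20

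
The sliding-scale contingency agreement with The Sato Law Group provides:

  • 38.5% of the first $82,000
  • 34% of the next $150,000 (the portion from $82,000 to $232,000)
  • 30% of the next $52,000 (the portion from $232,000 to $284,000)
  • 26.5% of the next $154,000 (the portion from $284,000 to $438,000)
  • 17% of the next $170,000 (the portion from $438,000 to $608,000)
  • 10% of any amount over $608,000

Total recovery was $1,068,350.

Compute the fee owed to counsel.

$213,915.00

First $82,000 at 38.5% = $31,570.00
Next $150,000 at 34% = $51,000.00
Next $52,000 at 30% = $15,600.00
Next $154,000 at 26.5% = $40,810.00
Next $170,000 at 17% = $28,900.00
Remaining $460,350 at 10% = $46,035.00
Fee: $31,570.00 + $51,000.00 + $15,600.00 + $40,810.00 + $28,900.00 + $46,035.00 = $213,915.00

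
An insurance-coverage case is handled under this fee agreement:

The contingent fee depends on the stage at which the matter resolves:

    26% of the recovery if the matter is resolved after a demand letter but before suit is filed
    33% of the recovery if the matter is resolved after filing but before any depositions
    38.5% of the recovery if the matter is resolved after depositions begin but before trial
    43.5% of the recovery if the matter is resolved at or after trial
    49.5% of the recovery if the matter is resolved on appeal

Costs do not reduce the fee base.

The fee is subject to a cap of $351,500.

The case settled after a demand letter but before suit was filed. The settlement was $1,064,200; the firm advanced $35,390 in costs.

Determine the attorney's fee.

Fee base is the gross recovery, $1,064,200; costs are reimbursed separately.
The matter settled after a demand letter but before suit was filed, so the 26% rate applies.
$1,064,200 × 26% = $276,692.00
$276,692.00 is under the $351,500 cap.

$276,692.00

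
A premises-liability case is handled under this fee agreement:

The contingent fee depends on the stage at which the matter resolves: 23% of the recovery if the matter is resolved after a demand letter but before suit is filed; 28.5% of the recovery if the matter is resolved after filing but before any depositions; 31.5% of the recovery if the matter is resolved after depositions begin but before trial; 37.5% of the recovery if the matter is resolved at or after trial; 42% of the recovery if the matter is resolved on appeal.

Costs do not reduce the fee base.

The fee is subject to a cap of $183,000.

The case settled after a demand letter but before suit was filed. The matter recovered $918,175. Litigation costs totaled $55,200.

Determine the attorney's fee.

$183,000.00

Fee base is the gross recovery, $918,175; costs are reimbursed separately.
The matter settled after a demand letter but before suit was filed, so the 23% rate applies.
$918,175 × 23% = $211,180.25
$211,180.25 exceeds the $183,000 cap, so the fee is capped at $183,000.00.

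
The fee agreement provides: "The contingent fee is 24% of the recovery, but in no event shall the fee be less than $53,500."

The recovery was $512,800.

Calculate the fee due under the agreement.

$123,072.00

24% of $512,800 = $123,072.00
That exceeds the $53,500 minimum.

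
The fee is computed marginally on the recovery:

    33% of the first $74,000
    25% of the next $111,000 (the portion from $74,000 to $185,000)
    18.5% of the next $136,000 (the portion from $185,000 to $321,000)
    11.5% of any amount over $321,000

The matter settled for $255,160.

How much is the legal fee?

$65,149.60

First $74,000 at 33% = $24,420.00
Next $111,000 at 25% = $27,750.00
Remaining $70,160 at 18.5% = $12,979.60
Fee: $24,420.00 + $27,750.00 + $12,979.60 = $65,149.60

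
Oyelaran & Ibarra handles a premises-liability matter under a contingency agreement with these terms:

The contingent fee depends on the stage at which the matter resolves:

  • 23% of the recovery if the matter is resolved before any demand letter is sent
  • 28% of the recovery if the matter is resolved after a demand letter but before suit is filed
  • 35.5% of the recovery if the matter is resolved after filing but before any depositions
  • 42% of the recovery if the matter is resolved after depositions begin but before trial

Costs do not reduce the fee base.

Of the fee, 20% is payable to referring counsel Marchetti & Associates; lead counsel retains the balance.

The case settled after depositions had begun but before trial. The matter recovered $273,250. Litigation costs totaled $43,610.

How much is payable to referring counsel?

$22,953.00

Fee base is the gross recovery, $273,250; costs are reimbursed separately.
The matter settled after depositions had begun but before trial, so the 42% rate applies.
$273,250 × 42% = $114,765.00
Referral share: 20% of $114,765.00 = $22,953.00; lead counsel retains $114,765.00 − $22,953.00 = $91,812.00.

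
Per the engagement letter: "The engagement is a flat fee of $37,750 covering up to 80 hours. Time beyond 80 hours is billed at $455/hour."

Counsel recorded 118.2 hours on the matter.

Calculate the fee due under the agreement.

Flat fee: $37,750.00
Excess hours: 118.2 − 80 = 38.2
Overrun: 38.2 × $455 = $17,381.00
Total: $37,750.00 + $17,381.00 = $55,131.00

$55,131.00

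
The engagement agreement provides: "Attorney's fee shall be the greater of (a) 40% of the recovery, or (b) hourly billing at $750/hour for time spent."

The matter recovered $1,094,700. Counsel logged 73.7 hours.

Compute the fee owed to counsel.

(a) 40% of $1,094,700 = $437,880.00
(b) 73.7 × $750 = $55,275.00
The greater is (a): $437,880.00.

$437,880.00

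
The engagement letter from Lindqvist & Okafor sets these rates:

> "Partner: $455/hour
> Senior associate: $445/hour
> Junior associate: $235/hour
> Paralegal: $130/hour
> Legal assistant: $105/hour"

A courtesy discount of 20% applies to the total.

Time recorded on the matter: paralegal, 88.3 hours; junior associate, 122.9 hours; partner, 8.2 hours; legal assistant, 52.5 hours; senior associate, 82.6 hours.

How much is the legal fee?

Partner: 8.2 × $455 = $3,731.00
Senior associate: 82.6 × $445 = $36,757.00
Junior associate: 122.9 × $235 = $28,881.50
Paralegal: 88.3 × $130 = $11,479.00
Legal assistant: 52.5 × $105 = $5,512.50
Subtotal: $86,361.00
Less 20% discount: −$17,272.20
Total: $86,361.00 − $17,272.20 = $69,088.80

$69,088.80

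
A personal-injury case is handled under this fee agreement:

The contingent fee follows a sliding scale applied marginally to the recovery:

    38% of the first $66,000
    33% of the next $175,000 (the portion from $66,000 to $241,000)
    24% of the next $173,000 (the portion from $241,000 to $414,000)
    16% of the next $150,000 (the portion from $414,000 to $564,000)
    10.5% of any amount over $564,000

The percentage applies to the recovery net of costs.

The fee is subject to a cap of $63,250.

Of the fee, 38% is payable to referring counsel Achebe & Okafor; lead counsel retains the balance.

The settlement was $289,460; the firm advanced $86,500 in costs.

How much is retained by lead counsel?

Fee base (net of costs): $289,460 − $86,500 = $202,960
First $66,000 at 38% = $25,080.00
Remaining $136,960 at 33% = $45,196.80
Fee: $25,080.00 + $45,196.80 = $70,276.80
$70,276.80 exceeds the $63,250 cap, so the fee is capped at $63,250.00.
Referral share: 38% of $63,250.00 = $24,035.00; lead counsel retains $63,250.00 − $24,035.00 = $39,215.00.

$39,215.00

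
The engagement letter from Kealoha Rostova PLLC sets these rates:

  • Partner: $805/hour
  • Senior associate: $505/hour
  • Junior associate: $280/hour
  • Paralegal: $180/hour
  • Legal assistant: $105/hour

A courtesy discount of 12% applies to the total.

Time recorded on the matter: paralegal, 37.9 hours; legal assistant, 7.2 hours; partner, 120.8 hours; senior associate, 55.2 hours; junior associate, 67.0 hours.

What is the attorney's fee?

Partner: 120.8 × $805 = $97,244.00
Senior associate: 55.2 × $505 = $27,876.00
Junior associate: 67.0 × $280 = $18,760.00
Paralegal: 37.9 × $180 = $6,822.00
Legal assistant: 7.2 × $105 = $756.00
Subtotal: $151,458.00
Less 12% discount: −$18,174.96
Total: $151,458.00 − $18,174.96 = $133,283.04

$133,283.04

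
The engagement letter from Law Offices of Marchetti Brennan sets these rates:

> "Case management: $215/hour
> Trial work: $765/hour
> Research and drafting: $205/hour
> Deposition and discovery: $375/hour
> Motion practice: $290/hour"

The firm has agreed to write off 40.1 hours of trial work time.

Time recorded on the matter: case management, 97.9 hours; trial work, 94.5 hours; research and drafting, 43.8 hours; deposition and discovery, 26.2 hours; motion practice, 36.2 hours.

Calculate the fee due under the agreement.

$91,966.50

Case management: 97.9 × $215 = $21,048.50
Trial work: 94.5 × $765 = $72,292.50
Research and drafting: 43.8 × $205 = $8,979.00
Deposition and discovery: 26.2 × $375 = $9,825.00
Motion practice: 36.2 × $290 = $10,498.00
Subtotal: $122,643.00
Write-off: 40.1 × $765 = $30,676.50
Total: $122,643.00 − $30,676.50 = $91,966.50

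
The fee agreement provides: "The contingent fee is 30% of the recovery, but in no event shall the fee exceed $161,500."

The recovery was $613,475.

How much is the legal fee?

30% of $613,475 = $184,042.50
That exceeds the $161,500 cap, so the fee is capped at $161,500.

$161,500.00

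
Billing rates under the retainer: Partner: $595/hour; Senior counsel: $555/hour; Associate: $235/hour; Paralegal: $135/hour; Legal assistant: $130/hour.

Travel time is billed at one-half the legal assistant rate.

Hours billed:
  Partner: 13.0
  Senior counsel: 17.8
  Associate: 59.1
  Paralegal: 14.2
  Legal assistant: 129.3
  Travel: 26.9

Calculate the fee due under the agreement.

$51,977.00

Partner: 13.0 × $595 = $7,735.00
Senior counsel: 17.8 × $555 = $9,879.00
Associate: 59.1 × $235 = $13,888.50
Paralegal: 14.2 × $135 = $1,917.00
Legal assistant: 129.3 × $130 = $16,809.00
Subtotal: $7,735.00 + $9,879.00 + $13,888.50 + $1,917.00 + $16,809.00 = $50,228.50
Travel: 26.9 × ($130 ÷ 2) = 26.9 × $65.00 = $1,748.50
Total: $50,228.50 + $1,748.50 = $51,977.00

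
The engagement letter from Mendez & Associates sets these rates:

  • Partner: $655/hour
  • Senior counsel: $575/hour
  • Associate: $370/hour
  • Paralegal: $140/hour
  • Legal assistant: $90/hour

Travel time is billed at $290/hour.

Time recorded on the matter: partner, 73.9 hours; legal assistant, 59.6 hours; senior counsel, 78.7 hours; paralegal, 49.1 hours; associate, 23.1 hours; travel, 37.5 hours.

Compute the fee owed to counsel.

Partner: 73.9 × $655 = $48,404.50
Senior counsel: 78.7 × $575 = $45,252.50
Associate: 23.1 × $370 = $8,547.00
Paralegal: 49.1 × $140 = $6,874.00
Legal assistant: 59.6 × $90 = $5,364.00
Subtotal: $48,404.50 + $45,252.50 + $8,547.00 + $6,874.00 + $5,364.00 = $114,442.00
Travel: 37.5 × $290 = $10,875.00
Total: $114,442.00 + $10,875.00 = $125,317.00

$125,317.00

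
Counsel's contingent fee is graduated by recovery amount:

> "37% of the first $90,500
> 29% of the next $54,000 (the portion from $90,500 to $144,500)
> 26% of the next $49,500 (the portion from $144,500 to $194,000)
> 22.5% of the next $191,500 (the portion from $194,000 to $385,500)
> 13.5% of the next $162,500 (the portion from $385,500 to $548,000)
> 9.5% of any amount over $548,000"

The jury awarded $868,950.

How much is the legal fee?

First $90,500 at 37% = $33,485.00
Next $54,000 at 29% = $15,660.00
Next $49,500 at 26% = $12,870.00
Next $191,500 at 22.5% = $43,087.50
Next $162,500 at 13.5% = $21,937.50
Remaining $320,950 at 9.5% = $30,490.25
Fee: $33,485.00 + $15,660.00 + $12,870.00 + $43,087.50 + $21,937.50 + $30,490.25 = $157,530.25

$157,530.25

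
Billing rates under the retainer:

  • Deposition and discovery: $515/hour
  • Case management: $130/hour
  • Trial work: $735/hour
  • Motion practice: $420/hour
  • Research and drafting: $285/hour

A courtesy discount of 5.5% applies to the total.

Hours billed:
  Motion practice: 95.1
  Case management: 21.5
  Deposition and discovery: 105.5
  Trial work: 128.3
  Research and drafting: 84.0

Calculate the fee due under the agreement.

Deposition and discovery: 105.5 × $515 = $54,332.50
Case management: 21.5 × $130 = $2,795.00
Trial work: 128.3 × $735 = $94,300.50
Motion practice: 95.1 × $420 = $39,942.00
Research and drafting: 84.0 × $285 = $23,940.00
Subtotal: $215,310.00
Less 5.5% discount: −$11,842.05
Total: $215,310.00 − $11,842.05 = $203,467.95

$203,467.95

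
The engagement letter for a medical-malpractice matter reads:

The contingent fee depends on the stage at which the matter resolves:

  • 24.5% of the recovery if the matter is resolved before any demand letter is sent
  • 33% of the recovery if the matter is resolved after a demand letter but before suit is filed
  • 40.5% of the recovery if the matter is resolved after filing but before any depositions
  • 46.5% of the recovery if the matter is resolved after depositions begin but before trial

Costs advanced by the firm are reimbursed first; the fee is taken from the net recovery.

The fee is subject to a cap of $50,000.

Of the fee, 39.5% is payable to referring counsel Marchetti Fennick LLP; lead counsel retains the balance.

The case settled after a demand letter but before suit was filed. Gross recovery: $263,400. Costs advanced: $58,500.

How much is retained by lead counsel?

$30,250.00

Fee base (net of costs): $263,400 − $58,500 = $204,900
The matter settled after a demand letter but before suit was filed, so the 33% rate applies.
$204,900 × 33% = $67,617.00
$67,617.00 exceeds the $50,000 cap, so the fee is capped at $50,000.00.
Referral share: 39.5% of $50,000.00 = $19,750.00; lead counsel retains $50,000.00 − $19,750.00 = $30,250.00.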